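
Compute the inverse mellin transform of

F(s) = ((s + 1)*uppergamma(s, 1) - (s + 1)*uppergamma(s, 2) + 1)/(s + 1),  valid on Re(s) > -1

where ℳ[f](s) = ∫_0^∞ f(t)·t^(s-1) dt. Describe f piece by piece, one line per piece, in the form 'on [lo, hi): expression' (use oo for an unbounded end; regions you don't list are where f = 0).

on [0, 1): t
on [1, 2): exp(-t)

breakpoints 1: one integral from each of the 2 segments
∫ t·t^(s-1) over [0, 1)
between 1 and 2 the integrand is exp(-t)·t^(s-1)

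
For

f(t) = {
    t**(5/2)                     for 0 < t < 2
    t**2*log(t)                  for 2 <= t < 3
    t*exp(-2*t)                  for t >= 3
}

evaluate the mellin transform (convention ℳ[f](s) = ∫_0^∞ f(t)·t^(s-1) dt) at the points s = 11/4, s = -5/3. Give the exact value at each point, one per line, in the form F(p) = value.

F(11/4) = -1296*3**(3/4)/361 - 64*2**(3/4)*log(2)/19 + 2**(1/4)*uppergamma(15/4, 6)/16 + 256*2**(3/4)/361 + 128*2**(1/4)/21 + 324*3**(3/4)*log(3)/19
F(-5/3) = -9*3**(1/3) + 2**(2/3)*uppergamma(-2/3, 6) + log(3**(3*3**(1/3))/2**(3*2**(1/3))) + 6*2**(5/6)/5 + 9*2**(1/3)

invert the shared t-power to get t**(3/2) on [0, 2); t*log(t) on [2, 3); exp(-2*t) on [3, ∞)
cuts at 2, 3: linearity sums the 3 kernel integrals
∫ t**(5/2)·t^(s-1) over [0, 2)
segment [2, 3) carries t**2*log(t); integrate it
for t in [3, ∞): the term is ∫ t*exp(-2*t)·t^(s-1)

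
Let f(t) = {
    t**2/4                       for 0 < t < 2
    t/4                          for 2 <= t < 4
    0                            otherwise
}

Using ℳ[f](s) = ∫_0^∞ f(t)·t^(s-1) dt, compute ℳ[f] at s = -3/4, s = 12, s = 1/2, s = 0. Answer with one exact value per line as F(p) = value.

invert the common scale on t to get t**2 on [0, 1); t/2 on [1, 2)
strip the shared t-power: t on [0, 1); 1/2 on [1, 2)
treat the 2 regions marked off by 2 separately and sum
on [0, 2): add ∫ t**2/4·t^(s-1) dt
piece [2, 4): integrate t/4 against the kernel

F(-3/4) = -3*2**(1/4)/5 + sqrt(2)
F(12) = 117452800/91
F(1/2) = sqrt(2)/15 + 4/3
F(0) = 1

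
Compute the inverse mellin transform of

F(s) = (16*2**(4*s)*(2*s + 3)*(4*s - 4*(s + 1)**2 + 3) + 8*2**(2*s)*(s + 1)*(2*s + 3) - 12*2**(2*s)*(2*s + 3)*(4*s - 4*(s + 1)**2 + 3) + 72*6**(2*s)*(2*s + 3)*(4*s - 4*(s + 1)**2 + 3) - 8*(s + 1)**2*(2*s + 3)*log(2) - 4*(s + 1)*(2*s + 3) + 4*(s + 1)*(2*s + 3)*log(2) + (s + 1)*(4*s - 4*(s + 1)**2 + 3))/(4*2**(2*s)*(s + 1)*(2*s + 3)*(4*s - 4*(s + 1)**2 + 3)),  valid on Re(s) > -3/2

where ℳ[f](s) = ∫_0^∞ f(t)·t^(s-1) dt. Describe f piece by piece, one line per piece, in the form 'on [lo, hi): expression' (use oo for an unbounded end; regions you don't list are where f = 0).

on [0, 1/4): t**(3/2)
on [1/4, 1): sqrt(t)*log(sqrt(t))
on [1, 4): 3*t
on [4, 9): 2*t

the shared t-power comes off first: sqrt(t) on [0, 1/4); log(sqrt(t))/sqrt(t) on [1/4, 1); 3 on [1, 4); …
back out the power substitution: t on [0, 1/2); log(t)/t on [1/2, 1); 3 on [1, 2); …
cuts at 1/4, 1, 4: linearity sums the 4 kernel integrals
between 0 and 1/4 the integrand is t**(3/2)·t^(s-1)
the [1/4, 1) slice contributes ∫ sqrt(t)*log(sqrt(t))·t^(s-1) dt
between 1 and 4 the integrand is 3*t·t^(s-1)
[4, 9) adds the kernel integral of 2*t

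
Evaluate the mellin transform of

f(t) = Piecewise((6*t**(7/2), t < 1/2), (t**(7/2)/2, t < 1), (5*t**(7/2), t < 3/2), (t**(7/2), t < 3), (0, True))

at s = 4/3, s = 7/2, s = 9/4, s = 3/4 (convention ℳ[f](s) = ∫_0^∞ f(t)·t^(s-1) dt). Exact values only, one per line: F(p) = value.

F(4/3) = -27/29 + 33*2**(1/6)/928 + 243*2**(1/6)*3**(5/6)/116 + 486*3**(5/6)/29
F(7/2) = 576227/1792
F(9/4) = -18/23 + 11*2**(1/4)/736 + 243*2**(1/4)*3**(3/4)/92 + 972*3**(3/4)/23
F(3/4) = -18/17 + 11*2**(3/4)/272 + 81*2**(3/4)*3**(1/4)/34 + 324*3**(1/4)/17

breakpoints 1/2, 1, 3/2: one integral from each of the 4 segments
∫ over [0, 1/2) of 6*t**(7/2)·t^(s-1) joins the sum
the [1/2, 1) slice contributes ∫ t**(7/2)/2·t^(s-1) dt
∫ over [1, 3/2) of 5*t**(7/2)·t^(s-1) joins the sum
on [3/2, 3): add ∫ t**(7/2)·t^(s-1) dt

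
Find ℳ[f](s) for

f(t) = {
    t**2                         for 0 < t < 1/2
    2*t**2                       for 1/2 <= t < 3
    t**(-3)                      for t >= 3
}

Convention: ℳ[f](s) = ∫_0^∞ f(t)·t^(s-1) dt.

undo the shared t-power: t on [0, 1/2); 2*t on [1/2, 3); t**(-4) on [3, ∞)
integrate the 3 segments split at 1/2, 3, then add the results
on [0, 1/2) integrate f = t**2 against the kernel
on [1/2, 3) integrate f = 2*t**2 against the kernel
on [3, ∞) integrate f = t**(-3) against the kernel

(1940*6**s*s - 5840*6**s - 27*s + 81)/(108*2**s*(s**2 - s - 6))
  -2 < Re(s) < 3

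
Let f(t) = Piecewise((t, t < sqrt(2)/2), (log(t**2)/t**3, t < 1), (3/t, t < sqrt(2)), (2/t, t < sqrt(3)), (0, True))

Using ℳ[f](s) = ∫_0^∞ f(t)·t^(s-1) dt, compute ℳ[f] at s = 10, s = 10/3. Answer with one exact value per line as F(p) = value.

invert the shared t-power to get t**2 on [0, sqrt(2)/2); log(t**2)/t**2 on [sqrt(2)/2, 1); 3 on [1, sqrt(2)); …
back out the power substitution: t on [0, 1/2); log(t)/t on [1/2, 1); 3 on [1, 2); …
linearity at sqrt(2)/2, 1, sqrt(2) turns ℳ[f](s) into 4 summed integrals
on [0, sqrt(2)/2): add ∫ t·t^(s-1) dt
over [sqrt(2)/2, 1), the kernel integral of log(t**2)/t**3 enters the sum
∫ over [1, sqrt(2)) of 3/t·t^(s-1) joins the sum
segment [sqrt(2), sqrt(3)) carries 2/t; integrate it

F(10) = sqrt(2)*(-58080*sqrt(2) + 2772*log(2) + 553169 + 2794176*sqrt(6))/310464
F(10/3) = -135/7 + 6*2**(1/6)/7 + 3*2**(5/6)*log(2)/2 + 18*3**(1/6)/7 + 939*2**(5/6)/104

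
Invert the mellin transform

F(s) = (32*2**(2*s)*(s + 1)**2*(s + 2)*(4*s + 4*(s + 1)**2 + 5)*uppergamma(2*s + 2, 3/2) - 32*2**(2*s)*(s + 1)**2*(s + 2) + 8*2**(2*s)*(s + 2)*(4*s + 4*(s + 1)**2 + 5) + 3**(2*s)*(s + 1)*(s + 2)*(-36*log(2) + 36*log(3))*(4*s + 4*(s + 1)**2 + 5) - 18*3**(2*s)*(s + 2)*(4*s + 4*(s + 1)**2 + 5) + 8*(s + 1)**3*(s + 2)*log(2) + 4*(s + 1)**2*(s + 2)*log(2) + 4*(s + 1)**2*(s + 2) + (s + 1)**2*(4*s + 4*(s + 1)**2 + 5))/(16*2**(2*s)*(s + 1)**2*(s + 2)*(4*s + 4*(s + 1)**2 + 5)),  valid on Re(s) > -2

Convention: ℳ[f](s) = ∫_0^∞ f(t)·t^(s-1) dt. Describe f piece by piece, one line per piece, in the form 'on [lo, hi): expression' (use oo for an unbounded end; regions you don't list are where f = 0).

on [0, 1/4): t**2
on [1/4, 1): t**(3/2)*log(sqrt(t))
on [1, 9/4): t*log(sqrt(t))
on [9/4, oo): t*exp(-sqrt(t))

peel off the power substitution: t**4 on [0, 1/2); t**3*log(t) on [1/2, 1); t**2*log(t) on [1, 3/2); …
back out the shared t-power: t**2 on [0, 1/2); t*log(t) on [1/2, 1); log(t) on [1, 3/2); …
summing 4 kernel integrals split by 1/4, 1, 9/4 yields ℳ[f](s)
on [0, 1/4) integrate f = t**2 against the kernel
∫ over [1/4, 1) of t**(3/2)*log(sqrt(t))·t^(s-1) joins the sum
the [1, 9/4) slice contributes ∫ t*log(sqrt(t))·t^(s-1) dt
piece [9/4, ∞): integrate t*exp(-sqrt(t)) against the kernel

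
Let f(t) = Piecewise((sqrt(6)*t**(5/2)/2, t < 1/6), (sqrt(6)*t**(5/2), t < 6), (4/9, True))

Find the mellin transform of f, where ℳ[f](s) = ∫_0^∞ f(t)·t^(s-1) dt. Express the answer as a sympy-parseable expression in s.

remove the shared t-power first: sqrt(6)*sqrt(t)/2 on [0, 1/6); sqrt(6)*sqrt(t) on [1/6, 6); 4/(9*t**2) on [6, ∞)
the common scale on t comes off first: sqrt(t) on [0, 1/4); 2*sqrt(t) on [1/4, 9); t**(-2) on [9, ∞)
back out the power substitution: t on [0, 1/2); 2*t on [1/2, 3); t**(-4) on [3, ∞)
breakpoints 1/6, 6: one integral from each of the 3 segments
over [0, 1/6), the kernel integral of sqrt(6)*t**(5/2)/2 enters the sum
on [1/6, 6): add ∫ sqrt(6)*t**(5/2)·t^(s-1) dt
∫ over [6, ∞) of 4/9·t^(s-1) joins the sum

(15520*36**s*s - 80*36**s - s)/(36*6**s*s*(2*s + 5))
  -5/2 < Re(s) < 0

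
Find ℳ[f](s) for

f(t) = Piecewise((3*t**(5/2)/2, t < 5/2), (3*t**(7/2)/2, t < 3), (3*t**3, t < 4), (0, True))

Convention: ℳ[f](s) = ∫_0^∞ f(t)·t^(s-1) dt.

integrate the 3 segments split at 5/2, 3, then add the results
∫ over [0, 5/2) of 3*t**(5/2)/2·t^(s-1) joins the sum
on [5/2, 3): add ∫ 3*t**(7/2)/2·t^(s-1) dt
segment [3, 4) carries 3*t**3; integrate it

3*(-3**(s + 3)*(2*s + 5)*(2*s + 7) + 3**(s + 7/2)*(s + 3)*(2*s + 5) + 4**(s + 3)*(2*s + 5)*(2*s + 7) + (5/2)**(s + 5/2)*(s + 3)*(2*s + 7) - (5/2)**(s + 7/2)*(s + 3)*(2*s + 5))/((s + 3)*(2*s + 5)*(2*s + 7))
  Re(s) > -5/2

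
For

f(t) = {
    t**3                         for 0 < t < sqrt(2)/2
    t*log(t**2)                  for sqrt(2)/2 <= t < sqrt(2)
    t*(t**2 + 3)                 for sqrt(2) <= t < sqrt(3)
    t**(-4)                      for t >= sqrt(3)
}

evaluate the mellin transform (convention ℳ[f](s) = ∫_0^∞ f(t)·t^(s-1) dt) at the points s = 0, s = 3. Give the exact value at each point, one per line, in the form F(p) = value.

F(0) = sqrt(2)*(-330 + sqrt(2) + 108*log(2) + 144*sqrt(6))/72
F(3) = sqrt(3)/3 + 17*log(2)/16 + 207/32

undo the shared t-power: t**2 on [0, sqrt(2)/2); log(t**2) on [sqrt(2)/2, sqrt(2)); t**2 + 3 on [sqrt(2), sqrt(3)); …
undo the power substitution: t on [0, 1/2); log(t) on [1/2, 2); t + 3 on [2, 3); …
integrate the 4 segments split at sqrt(2)/2, sqrt(2), sqrt(3), then add the results
the [0, sqrt(2)/2) slice contributes ∫ t**3·t^(s-1) dt
[sqrt(2)/2, sqrt(2)) adds the kernel integral of t*log(t**2)
on [sqrt(2), sqrt(3)): add ∫ t*(t**2 + 3)·t^(s-1) dt
[sqrt(3), ∞) adds the kernel integral of t**(-4)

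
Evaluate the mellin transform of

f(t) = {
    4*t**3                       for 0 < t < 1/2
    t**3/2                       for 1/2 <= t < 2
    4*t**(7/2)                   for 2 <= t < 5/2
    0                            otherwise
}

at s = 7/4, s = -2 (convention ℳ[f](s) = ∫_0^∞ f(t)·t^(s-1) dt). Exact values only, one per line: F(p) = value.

slice at 1/2, 2, transform all 3 pieces, and sum them
∫ over [0, 1/2) of 4*t**3·t^(s-1) joins the sum
segment 1/2 to 2 holds t**3/2; add its integral
between 2 and 5/2 the integrand is 4*t**(7/2)·t^(s-1)

F(7/4) = 2**(1/4)*(-155501 + 10752*sqrt(2) + 237500*sqrt(2)*5**(1/4))/6384
F(-2) = -16*sqrt(2)/3 + 11/4 + 10*sqrt(10)/3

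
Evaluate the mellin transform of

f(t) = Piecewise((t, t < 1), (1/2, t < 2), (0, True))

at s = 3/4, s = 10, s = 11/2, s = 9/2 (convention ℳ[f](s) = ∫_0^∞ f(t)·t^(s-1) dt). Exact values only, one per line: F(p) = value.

f breaks at 1 into 2 integrals to sum
segment 0 to 1 holds t; add its integral
[1, 2) adds the kernel integral of 1/2

F(3/4) = -2/21 + 2*2**(3/4)/3
F(10) = 11273/220
F(11/2) = 9/143 + 32*sqrt(2)/11
F(9/2) = 7/99 + 16*sqrt(2)/9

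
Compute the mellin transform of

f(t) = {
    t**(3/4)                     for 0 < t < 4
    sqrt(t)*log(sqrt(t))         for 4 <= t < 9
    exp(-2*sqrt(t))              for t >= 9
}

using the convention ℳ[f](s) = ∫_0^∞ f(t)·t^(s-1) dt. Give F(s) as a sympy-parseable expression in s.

2*(-4*144**s*s*(4*s + 3)*log(2) - 2*144**s*(4*s + 3)*log(2) + 2*144**s*(4*s + 3) + 4*144**s*sqrt(2)*(4*s**2 + 4*s + 1) + 6*324**s*s*(4*s + 3)*log(3) - 3*324**s*(4*s + 3) + 3*324**s*(4*s + 3)*log(3) + 9**s*(4*s + 3)*(4*s**2 + 4*s + 1)*uppergamma(2*s, 6))/(36**s*(4*s + 3)*(4*s**2 + 4*s + 1))
  Re(s) > -3/4

invert the power substitution to get t**(3/2) on [0, 2); t*log(t) on [2, 3); exp(-2*t) on [3, ∞)
linearity at 4, 9 turns ℳ[f](s) into 3 summed integrals
over [0, 4), the kernel integral of t**(3/4) enters the sum
between 4 and 9 the integrand is sqrt(t)*log(sqrt(t))·t^(s-1)
over [9, ∞), the kernel integral of exp(-2*sqrt(t)) enters the sum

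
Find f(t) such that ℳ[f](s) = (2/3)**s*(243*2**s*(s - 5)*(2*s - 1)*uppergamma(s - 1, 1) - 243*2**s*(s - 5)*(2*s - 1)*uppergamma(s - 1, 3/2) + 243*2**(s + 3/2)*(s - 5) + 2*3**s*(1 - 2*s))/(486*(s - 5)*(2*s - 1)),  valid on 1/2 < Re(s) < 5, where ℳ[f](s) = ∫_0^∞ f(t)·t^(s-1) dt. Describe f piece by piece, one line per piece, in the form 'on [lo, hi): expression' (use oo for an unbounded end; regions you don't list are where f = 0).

peel off the common scale on t: 1/sqrt(t) on [0, 2); exp(-t/2)/t on [2, 3); t**(-5) on [3, ∞)
remove the shared t-power first: sqrt(t) on [0, 2); exp(-t/2) on [2, 3); t**(-4) on [3, ∞)
cuts at 4/3, 2: linearity sums the 3 kernel integrals
for t in [0, 4/3): the term is ∫ sqrt(6)/(3*sqrt(t))·t^(s-1)
on [4/3, 2) integrate f = 2*exp(-3*t/4)/(3*t) against the kernel
∫ 32/(243*t**5)·t^(s-1) over [2, ∞)

on [0, 4/3): sqrt(6)/(3*sqrt(t))
on [4/3, 2): 2*exp(-3*t/4)/(3*t)
on [2, oo): 32/(243*t**5)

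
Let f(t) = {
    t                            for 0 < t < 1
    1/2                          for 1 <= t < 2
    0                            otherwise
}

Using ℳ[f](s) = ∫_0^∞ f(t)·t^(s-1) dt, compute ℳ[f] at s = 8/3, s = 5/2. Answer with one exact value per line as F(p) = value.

F(8/3) = 15/176 + 3*2**(2/3)/4
F(5/2) = 3/35 + 4*sqrt(2)/5

the 2 pieces separated at 1 each add one integral
the [0, 1) slice contributes ∫ t·t^(s-1) dt
segment [1, 2) carries 1/2; integrate it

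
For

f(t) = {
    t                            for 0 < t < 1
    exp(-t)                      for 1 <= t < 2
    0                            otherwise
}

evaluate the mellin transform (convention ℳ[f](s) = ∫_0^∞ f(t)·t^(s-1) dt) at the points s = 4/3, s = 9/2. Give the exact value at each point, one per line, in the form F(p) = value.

F(4/3) = -uppergamma(4/3, 2) + 3/7 + uppergamma(4/3, 1)
F(9/2) = (-9262*sqrt(2) + (-1155*sqrt(pi)*erfc(sqrt(2)) + 32 + 1155*sqrt(pi)*erfc(1))*exp(2) + 4642*E)*exp(-2)/176

cuts at 1: linearity sums the 2 kernel integrals
piece [0, 1): integrate t against the kernel
the [1, 2) slice contributes ∫ exp(-t)·t^(s-1) dt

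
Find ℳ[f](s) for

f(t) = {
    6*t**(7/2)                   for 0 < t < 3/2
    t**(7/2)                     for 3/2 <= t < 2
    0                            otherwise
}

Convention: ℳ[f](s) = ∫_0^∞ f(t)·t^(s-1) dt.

2*(2**(s + 7/2) + 5*(3/2)**(s + 7/2))/(2*s + 7)
  Re(s) > -7/2

the 2 pieces separated at 3/2 each add one integral
segment [0, 3/2) carries 6*t**(7/2); integrate it
on [3/2, 2): add ∫ t**(7/2)·t^(s-1) dt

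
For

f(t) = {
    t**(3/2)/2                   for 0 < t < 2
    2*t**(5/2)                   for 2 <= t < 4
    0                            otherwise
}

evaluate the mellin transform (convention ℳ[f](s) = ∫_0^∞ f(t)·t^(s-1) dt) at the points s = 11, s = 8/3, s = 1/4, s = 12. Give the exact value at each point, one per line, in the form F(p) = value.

F(11) = 536870912/27 - 708608*sqrt(2)/675
F(8/3) = -8112*2**(1/6)/775 + 12288*2**(1/3)/31
F(1/4) = -180*2**(3/4)/77 + 256*sqrt(2)/11
F(12) = 2147483648/29 - 1531904*sqrt(2)/783

linearity at 2 turns ℳ[f](s) into 2 summed integrals
∫ t**(3/2)/2·t^(s-1) over [0, 2)
∫ 2*t**(5/2)·t^(s-1) over [2, 4)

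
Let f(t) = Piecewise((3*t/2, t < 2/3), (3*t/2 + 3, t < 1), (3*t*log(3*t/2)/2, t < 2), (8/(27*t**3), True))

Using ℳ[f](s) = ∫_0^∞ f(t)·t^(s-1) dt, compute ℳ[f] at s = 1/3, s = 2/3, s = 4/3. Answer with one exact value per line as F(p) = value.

F(1/3) = -3*2**(1/3)*3**(2/3) - 241*2**(1/3)/144 - 9*log(3)/8 + 9*log(2)/8 + 9*2**(1/3)*log(3)/4 + 351/32
F(2/3) = -3*2**(2/3)*3**(1/3)/2 - 1676*2**(2/3)/1575 - 9*log(3)/10 + 9*log(2)/10 + 9*2**(2/3)*log(3)/5 + 297/50
F(4/3) = -2332*2**(1/3)/2205 - 2**(1/3)*3**(2/3)/2 - 9*log(3)/14 + 9*log(2)/14 + 621/196 + 18*2**(1/3)*log(3)/7

remove the common scale on t first: t on [0, 1); t + 3 on [1, 3/2); t*log(t) on [3/2, 3); …
f breaks at 2/3, 1, 2 into 4 integrals to sum
for t in [0, 2/3): the term is ∫ 3*t/2·t^(s-1)
segment [2/3, 1) carries (3*t/2 + 3); integrate it
[1, 2) adds the kernel integral of 3*t*log(3*t/2)/2
∫ 8/(27*t**3)·t^(s-1) over [2, ∞)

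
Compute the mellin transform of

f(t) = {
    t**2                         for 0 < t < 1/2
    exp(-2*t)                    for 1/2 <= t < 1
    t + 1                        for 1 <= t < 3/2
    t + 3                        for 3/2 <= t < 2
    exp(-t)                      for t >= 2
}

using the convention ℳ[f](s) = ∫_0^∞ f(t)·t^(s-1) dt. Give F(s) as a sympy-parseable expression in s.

(20*2**(2*s)*s*(s + 2) + 12*2**(2*s)*(s + 2) + 4*2**s*s*(s + 1)*(s + 2)*uppergamma(s, 2) - 8*2**s*s*(s + 2) - 4*2**s*(s + 2) - 8*3**s*s*(s + 2) - 8*3**s*(s + 2) + 4*s*(s + 1)*(s + 2)*uppergamma(s, 1) - 4*s*(s + 1)*(s + 2)*uppergamma(s, 2) + s*(s + 1))/(4*2**s*s*(s + 1)*(s + 2))
  Re(s) > -2

along the cuts 1/2, 1, 3/2, 2, ℳ[f](s) splits into 5 integrals
between 0 and 1/2 the integrand is t**2·t^(s-1)
∫ over [1/2, 1) of exp(-2*t)·t^(s-1) joins the sum
between 1 and 3/2 the integrand is (t + 1)·t^(s-1)
piece [3/2, 2): integrate (t + 3) against the kernel
between 2 and ∞ the integrand is exp(-t)·t^(s-1)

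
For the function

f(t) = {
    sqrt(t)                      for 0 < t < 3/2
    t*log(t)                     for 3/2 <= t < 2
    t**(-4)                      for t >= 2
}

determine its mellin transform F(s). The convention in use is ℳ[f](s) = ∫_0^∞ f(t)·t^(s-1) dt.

split f at 3/2, 2: ℳ[f](s) collects 3 kernel integrals
segment [0, 3/2) carries sqrt(t); integrate it
between 3/2 and 2 the integrand is t*log(t)·t^(s-1)
for t in [2, ∞): the term is ∫ t**(-4)·t^(s-1)

(-32*2**(2*s)*(s - 4)*(2*s + 1) + 3**s*s*(s - 4)*(2*s + 1)*(-24*log(3) + 24*log(2)) + 3**s*(s - 4)*(2*s + 1)*(-24*log(3) + 24*log(2)) + 24*3**s*(s - 4)*(2*s + 1) + 16*3**s*sqrt(6)*(s - 4)*(s**2 + 2*s + 1) + 32*4**s*s*(s - 4)*(2*s + 1)*log(2) + 32*4**s*(s - 4)*(2*s + 1)*log(2) - 4**s*(2*s + 1)*(s**2 + 2*s + 1))/(16*2**s*(s - 4)*(2*s + 1)*(s**2 + 2*s + 1))
  -1/2 < Re(s) < 4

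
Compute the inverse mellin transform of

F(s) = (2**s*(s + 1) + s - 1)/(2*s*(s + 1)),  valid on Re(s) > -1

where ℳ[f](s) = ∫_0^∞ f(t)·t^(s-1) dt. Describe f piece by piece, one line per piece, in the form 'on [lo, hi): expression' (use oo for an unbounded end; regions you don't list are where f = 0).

on [0, 1): t
on [1, 2): 1/2

along the cuts 1, ℳ[f](s) splits into 2 integrals
over [0, 1), the kernel integral of t enters the sum
segment [1, 2) carries 1/2; integrate it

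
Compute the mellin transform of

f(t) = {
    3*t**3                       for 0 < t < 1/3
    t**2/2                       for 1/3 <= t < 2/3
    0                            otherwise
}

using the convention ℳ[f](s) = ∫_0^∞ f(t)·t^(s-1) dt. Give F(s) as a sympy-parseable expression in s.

(4*2**s*(s + 3) + s + 1)/(18*3**s*(s + 2)*(s + 3))
  Re(s) > -3

the shared t-power comes off first: 3*t on [0, 1/3); 1/2 on [1/3, 2/3)
invert the common scale on t to get t on [0, 1); 1/2 on [1, 2)
integrate the 2 segments split at 1/3, then add the results
the [0, 1/3) slice contributes ∫ 3*t**3·t^(s-1) dt
on [1/3, 2/3) integrate f = t**2/2 against the kernel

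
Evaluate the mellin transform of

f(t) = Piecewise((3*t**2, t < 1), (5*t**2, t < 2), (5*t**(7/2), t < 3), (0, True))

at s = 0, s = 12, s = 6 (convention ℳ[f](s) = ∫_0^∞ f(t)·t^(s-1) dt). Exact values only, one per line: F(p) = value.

F(0) = -80*sqrt(2)/7 + 9 + 270*sqrt(3)/7
F(12) = -327680*sqrt(2)/31 + 40959/7 + 143489070*sqrt(3)/31
F(6) = -5120*sqrt(2)/19 + 639/4 + 196830*sqrt(3)/19

slice at 1, 2, transform all 3 pieces, and sum them
∫ over [0, 1) of 3*t**2·t^(s-1) joins the sum
over [1, 2), the kernel integral of 5*t**2 enters the sum
segment 2 to 3 holds 5*t**(7/2); add its integral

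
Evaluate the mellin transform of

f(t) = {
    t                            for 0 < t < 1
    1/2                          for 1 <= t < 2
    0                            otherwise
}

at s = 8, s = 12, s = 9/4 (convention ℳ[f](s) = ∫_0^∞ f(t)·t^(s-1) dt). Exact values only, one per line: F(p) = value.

F(8) = 2311/144
F(12) = 17753/104
F(9/4) = 10/117 + 8*2**(1/4)/9

split f at 1: ℳ[f](s) collects 2 kernel integrals
the [0, 1) slice contributes ∫ t·t^(s-1) dt
between 1 and 2 the integrand is 1/2·t^(s-1)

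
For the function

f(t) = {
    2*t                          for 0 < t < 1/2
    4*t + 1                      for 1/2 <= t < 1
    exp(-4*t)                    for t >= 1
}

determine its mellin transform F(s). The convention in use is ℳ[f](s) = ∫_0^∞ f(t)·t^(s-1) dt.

(2**s*s*(s + 1)*uppergamma(s, 4) - 2*4**s*s - 4**s + 5*8**s*s + 8**s)/(8**s*s*(s + 1))
  Re(s) > -1

remove the common scale on t first: t on [0, 1); 2*t + 1 on [1, 2); exp(-2*t) on [2, ∞)
slice at 1/2, 1, transform all 3 pieces, and sum them
segment 0 to 1/2 holds 2*t; add its integral
the [1/2, 1) slice contributes ∫ (4*t + 1)·t^(s-1) dt
piece [1, ∞): integrate exp(-4*t) against the kernel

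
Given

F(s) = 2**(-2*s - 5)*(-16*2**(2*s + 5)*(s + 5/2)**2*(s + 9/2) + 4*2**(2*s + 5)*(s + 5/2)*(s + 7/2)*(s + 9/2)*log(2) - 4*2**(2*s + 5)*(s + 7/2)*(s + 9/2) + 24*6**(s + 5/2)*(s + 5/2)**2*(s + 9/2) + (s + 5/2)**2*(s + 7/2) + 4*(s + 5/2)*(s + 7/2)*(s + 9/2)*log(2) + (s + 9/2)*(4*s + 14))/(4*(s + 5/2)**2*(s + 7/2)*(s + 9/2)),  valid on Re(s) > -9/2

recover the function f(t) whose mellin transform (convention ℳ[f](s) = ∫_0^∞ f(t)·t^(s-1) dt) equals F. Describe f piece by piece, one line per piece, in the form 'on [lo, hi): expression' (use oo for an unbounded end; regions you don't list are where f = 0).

on [0, 1/4): 4*t**(9/2)
on [1/4, 1): t**(5/2)*log(2*t)
on [1, 3/2): 4*t**(7/2)

remove the shared t-power first: 4*t**(5/2) on [0, 1/4); sqrt(t)*log(2*t) on [1/4, 1); 4*t**(3/2) on [1, 3/2)
undo the shared t-power: 4*t**2 on [0, 1/4); log(2*t) on [1/4, 1); 4*t on [1, 3/2)
invert the common scale on t to get t**2 on [0, 1/2); log(t) on [1/2, 2); 2*t on [2, 3)
decompose at 1/4, 1; ℳ[f](s) sums the 3 pieces' integrals
for t in [0, 1/4): the term is ∫ 4*t**(9/2)·t^(s-1)
segment 1/4 to 1 holds t**(5/2)*log(2*t); add its integral
over [1, 3/2), the kernel integral of 4*t**(7/2) enters the sum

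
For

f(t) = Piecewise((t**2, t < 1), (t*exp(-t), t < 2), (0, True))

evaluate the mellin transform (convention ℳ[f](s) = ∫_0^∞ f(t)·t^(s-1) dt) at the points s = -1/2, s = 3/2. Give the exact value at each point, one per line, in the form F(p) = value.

reversing the shared t-power: t on [0, 1); exp(-t) on [1, 2)
slice at 1, transform all 2 pieces, and sum them
∫ over [0, 1) of t**2·t^(s-1) joins the sum
the [1, 2) slice contributes ∫ t*exp(-t)·t^(s-1) dt

F(-1/2) = -sqrt(pi)*erfc(sqrt(2)) + sqrt(pi)*erfc(1) + 2/3
F(3/2) = (-98*sqrt(2) + (-21*sqrt(pi)*erfc(sqrt(2)) + 21*sqrt(pi)*erfc(1) + 8)*exp(2) + 70*E)*exp(-2)/28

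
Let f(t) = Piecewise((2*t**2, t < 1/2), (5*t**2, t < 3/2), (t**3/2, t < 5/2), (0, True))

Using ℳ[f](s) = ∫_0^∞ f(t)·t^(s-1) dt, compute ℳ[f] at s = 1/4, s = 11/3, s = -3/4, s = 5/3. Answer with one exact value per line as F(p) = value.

integrate the 3 segments split at 1/2, 3/2, then add the results
piece [0, 1/2): integrate 2*t**2 against the kernel
between 1/2 and 3/2 the integrand is 5*t**2·t^(s-1)
for t in [3/2, 5/2): the term is ∫ t**3/2·t^(s-1)

F(1/4) = 2**(3/4)*(-52 + 375*5**(1/4) + 699*3**(1/4))/312
F(11/3) = 3*2**(1/3)*(-240 + 84807*3**(2/3) + 265625*5**(2/3))/87040
F(-3/4) = 2**(3/4)*(-108 + 125*5**(1/4) + 495*3**(1/4))/180
F(5/3) = 3*2**(1/3)*(-168 + 6669*3**(2/3) + 6875*5**(2/3))/9856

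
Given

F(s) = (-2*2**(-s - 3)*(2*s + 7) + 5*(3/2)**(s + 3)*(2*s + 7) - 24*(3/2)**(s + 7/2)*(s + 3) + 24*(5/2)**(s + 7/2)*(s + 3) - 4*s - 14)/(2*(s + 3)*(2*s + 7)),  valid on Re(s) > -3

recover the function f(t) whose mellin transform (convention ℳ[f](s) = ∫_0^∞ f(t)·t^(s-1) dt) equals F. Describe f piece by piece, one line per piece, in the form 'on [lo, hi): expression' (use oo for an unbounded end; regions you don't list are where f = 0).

on [0, 1/2): t**3/2
on [1/2, 1): 3*t**3/2
on [1, 3/2): 5*t**3/2
on [3/2, 5/2): 6*t**(7/2)

f breaks at 1/2, 1, 3/2 into 4 integrals to sum
on [0, 1/2) integrate f = t**3/2 against the kernel
[1/2, 1) adds the kernel integral of 3*t**3/2
on [1, 3/2): add ∫ 5*t**3/2·t^(s-1) dt
[3/2, 5/2) adds the kernel integral of 6*t**(7/2)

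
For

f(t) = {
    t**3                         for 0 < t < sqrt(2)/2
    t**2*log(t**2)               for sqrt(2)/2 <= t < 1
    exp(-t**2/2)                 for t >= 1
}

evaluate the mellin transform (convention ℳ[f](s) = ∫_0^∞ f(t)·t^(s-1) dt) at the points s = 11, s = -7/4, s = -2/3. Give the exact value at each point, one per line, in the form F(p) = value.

strip the power substitution: t**(3/2) on [0, 1/2); t*log(t) on [1/2, 1); exp(-t/2) on [1, ∞)
decompose at sqrt(2)/2, 1; ℳ[f](s) sums the 3 pieces' integrals
on [0, sqrt(2)/2): add ∫ t**3·t^(s-1) dt
[sqrt(2)/2, 1) adds the kernel integral of t**2*log(t**2)
segment 1 to ∞ holds exp(-t**2/2); add its integral

F(11) = -3415/302848 + sqrt(2)/10816 + sqrt(2)*log(2)/1664 + 945*sqrt(2)*sqrt(pi)*erfc(sqrt(2)/2)/2 + 1333*exp(-1/2)
F(-7/4) = 2**(7/8)*(-640*2**(1/8) + 5*2**(1/4)*uppergamma(-7/8, 1/2) + 8*sqrt(2) + 80*log(2) + 640)/40
F(-2/3) = 2**(1/3)*(-63*2**(2/3) + 12*sqrt(2) + 28*2**(1/3)*uppergamma(-1/3, 1/2) + 42*log(2) + 63)/112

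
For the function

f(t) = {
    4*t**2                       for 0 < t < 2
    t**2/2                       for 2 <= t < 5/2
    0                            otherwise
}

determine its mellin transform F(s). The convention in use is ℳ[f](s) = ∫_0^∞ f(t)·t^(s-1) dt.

(112*2**s + 25*(5/2)**s)/(8*(s + 2))
  Re(s) > -2

split f at 2: ℳ[f](s) collects 2 kernel integrals
on [0, 2): add ∫ 4*t**2·t^(s-1) dt
for t in [2, 5/2): the term is ∫ t**2/2·t^(s-1)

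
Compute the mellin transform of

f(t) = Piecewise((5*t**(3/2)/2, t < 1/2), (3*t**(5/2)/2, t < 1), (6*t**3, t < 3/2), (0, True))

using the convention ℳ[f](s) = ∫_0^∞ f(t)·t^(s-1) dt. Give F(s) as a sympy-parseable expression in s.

(-144*2**s*s**2 - 552*2**s*s - 504*2**s + 648*3**s*s**2 + 2592*3**s*s + 2430*3**s + 14*sqrt(2)*s**2 + 83*sqrt(2)*s + 123*sqrt(2))/(8*2**s*(4*s**3 + 28*s**2 + 63*s + 45))
  Re(s) > -3/2

breakpoints 1/2, 1: one integral from each of the 3 segments
the [0, 1/2) slice contributes ∫ 5*t**(3/2)/2·t^(s-1) dt
between 1/2 and 1 the integrand is 3*t**(5/2)/2·t^(s-1)
segment 1 to 3/2 holds 6*t**3; add its integral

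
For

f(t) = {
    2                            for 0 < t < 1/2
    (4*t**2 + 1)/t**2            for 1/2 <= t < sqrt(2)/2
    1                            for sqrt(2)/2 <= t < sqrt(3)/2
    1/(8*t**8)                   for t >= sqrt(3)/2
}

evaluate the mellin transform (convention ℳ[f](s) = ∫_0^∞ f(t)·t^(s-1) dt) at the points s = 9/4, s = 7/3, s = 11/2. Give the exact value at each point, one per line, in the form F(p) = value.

F(9/4) = 2**(3/4)*(-2622 + 239*3**(1/8) + 2898*2**(1/8))/1242
F(7/3) = 2**(2/3)*(-13770 + 1601*3**(1/6) + 15606*2**(1/6))/8568
F(11/2) = sqrt(2)*(-2610 + 5299*3**(3/4) + 7740*2**(3/4))/110880

peel off the power substitution: 2 on [0, 1/4); (4*t + 1)/t on [1/4, 1/2); 1 on [1/2, 3/4); …
strip the shared t-power: 2*t on [0, 1/4); 4*t + 1 on [1/4, 1/2); t on [1/2, 3/4); …
strip the common scale on t: t on [0, 1/2); 2*t + 1 on [1/2, 1); t/2 on [1, 3/2); …
summing 4 kernel integrals split by 1/2, sqrt(2)/2, sqrt(3)/2 yields ℳ[f](s)
segment 0 to 1/2 holds 2; add its integral
over [1/2, sqrt(2)/2), the kernel integral of (4*t**2 + 1)/t**2 enters the sum
over [sqrt(2)/2, sqrt(3)/2), the kernel integral of 1 enters the sum
∫ 1/(8*t**8)·t^(s-1) over [sqrt(3)/2, ∞)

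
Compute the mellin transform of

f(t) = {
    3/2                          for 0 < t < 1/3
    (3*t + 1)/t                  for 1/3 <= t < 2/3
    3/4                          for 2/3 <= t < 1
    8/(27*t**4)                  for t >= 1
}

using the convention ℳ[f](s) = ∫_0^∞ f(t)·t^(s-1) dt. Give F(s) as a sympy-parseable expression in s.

(405*2**s*s**2 - 1863*2**s*s + 972*2**s + 49*3**s*s**2 - 373*3**s*s + 324*3**s - 486*s**2 + 2106*s - 648)/(108*3**s*s*(s**2 - 5*s + 4))
  0 < Re(s) < 4

the shared t-power comes off first: 3*t/2 on [0, 1/3); 3*t + 1 on [1/3, 2/3); 3*t/4 on [2/3, 1); …
undo the common scale on t: t on [0, 1/2); 2*t + 1 on [1/2, 1); t/2 on [1, 3/2); …
cuts at 1/3, 2/3, 1: linearity sums the 4 kernel integrals
between 0 and 1/3 the integrand is 3/2·t^(s-1)
segment [1/3, 2/3) carries (3*t + 1)/t; integrate it
on [2/3, 1): add ∫ 3/4·t^(s-1) dt
on [1, ∞) integrate f = 8/(27*t**4) against the kernel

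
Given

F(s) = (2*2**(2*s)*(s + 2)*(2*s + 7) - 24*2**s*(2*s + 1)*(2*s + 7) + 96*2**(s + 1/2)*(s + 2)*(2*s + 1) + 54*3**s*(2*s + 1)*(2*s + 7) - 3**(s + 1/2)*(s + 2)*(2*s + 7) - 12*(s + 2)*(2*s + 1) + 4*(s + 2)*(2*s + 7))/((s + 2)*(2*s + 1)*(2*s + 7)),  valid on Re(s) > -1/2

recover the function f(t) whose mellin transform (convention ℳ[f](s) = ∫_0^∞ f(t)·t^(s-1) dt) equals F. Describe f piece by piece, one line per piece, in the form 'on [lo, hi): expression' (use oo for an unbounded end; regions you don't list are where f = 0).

on [0, 1): 2*sqrt(t)
on [1, 2): 6*t**(7/2)
on [2, 3): 6*t**2
on [3, 4): sqrt(t)/2

f breaks at 1, 2, 3 into 4 integrals to sum
between 0 and 1 the integrand is 2*sqrt(t)·t^(s-1)
for t in [1, 2): the term is ∫ 6*t**(7/2)·t^(s-1)
between 2 and 3 the integrand is 6*t**2·t^(s-1)
segment 3 to 4 holds sqrt(t)/2; add its integral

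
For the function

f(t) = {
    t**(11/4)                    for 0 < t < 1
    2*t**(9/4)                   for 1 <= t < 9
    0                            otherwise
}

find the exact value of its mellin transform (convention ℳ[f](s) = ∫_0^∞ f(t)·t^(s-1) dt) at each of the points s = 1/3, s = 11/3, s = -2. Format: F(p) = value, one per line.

peel off the shared t-power: t**(3/4) on [0, 1); 2*t**(1/4) on [1, 9)
reversing the power substitution: t**(3/2) on [0, 1); 2*sqrt(t) on [1, 3)
slice at 1, transform all 2 pieces, and sum them
between 0 and 1 the integrand is t**(11/4)·t^(s-1)
between 1 and 9 the integrand is 2*t**(9/4)·t^(s-1)

F(1/3) = -516/1147 + 5832*3**(1/6)/31
F(11/3) = -996/5467 + 4251528*3**(5/6)/71
F(-2) = -20/3 + 8*sqrt(3)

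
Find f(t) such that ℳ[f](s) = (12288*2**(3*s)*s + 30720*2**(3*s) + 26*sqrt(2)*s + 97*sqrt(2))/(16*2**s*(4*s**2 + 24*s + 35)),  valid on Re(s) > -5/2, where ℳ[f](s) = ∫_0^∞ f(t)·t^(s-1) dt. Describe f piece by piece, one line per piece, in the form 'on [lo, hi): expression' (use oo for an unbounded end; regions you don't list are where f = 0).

on [0, 1/2): 4*t**(5/2)
on [1/2, 4): 3*t**(7/2)/2

along the cuts 1/2, ℳ[f](s) splits into 2 integrals
on [0, 1/2) integrate f = 4*t**(5/2) against the kernel
between 1/2 and 4 the integrand is 3*t**(7/2)/2·t^(s-1)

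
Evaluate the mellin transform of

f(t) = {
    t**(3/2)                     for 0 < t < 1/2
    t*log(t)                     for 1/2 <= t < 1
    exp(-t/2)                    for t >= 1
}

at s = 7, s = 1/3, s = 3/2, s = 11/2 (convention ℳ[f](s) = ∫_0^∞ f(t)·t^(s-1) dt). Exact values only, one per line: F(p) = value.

F(7) = -255/16384 + sqrt(2)/4352 + log(2)/2048 + 151946*exp(-1/2)
F(1/3) = 2**(2/3)*(-198*2**(1/3) + 48*sqrt(2) + 132*log(2) + 99 + 352*2**(2/3)*uppergamma(1/3, 1/2))/704
F(3/2) = -71/600 + sqrt(2)/50 + sqrt(2)*log(2)/20 + sqrt(2)*sqrt(pi)*erfc(sqrt(2)/2) + 2*exp(-1/2)
F(11/2) = -3415/151424 + sqrt(2)/5408 + sqrt(2)*log(2)/832 + 945*sqrt(2)*sqrt(pi)*erfc(sqrt(2)/2) + 2666*exp(-1/2)

decompose at 1/2, 1; ℳ[f](s) sums the 3 pieces' integrals
[0, 1/2) adds the kernel integral of t**(3/2)
on [1/2, 1): add ∫ t*log(t)·t^(s-1) dt
segment [1, ∞) carries exp(-t/2); integrate it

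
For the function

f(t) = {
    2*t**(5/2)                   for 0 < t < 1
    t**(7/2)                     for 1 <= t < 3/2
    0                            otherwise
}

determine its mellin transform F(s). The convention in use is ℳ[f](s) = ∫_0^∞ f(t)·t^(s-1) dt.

along the cuts 1, ℳ[f](s) splits into 2 integrals
segment 0 to 1 holds 2*t**(5/2); add its integral
for t in [1, 3/2): the term is ∫ t**(7/2)·t^(s-1)

2*((3/2)**(s + 7/2)*(2*s + 5) + 2*s + 9)/((2*s + 5)*(2*s + 7))
  Re(s) > -5/2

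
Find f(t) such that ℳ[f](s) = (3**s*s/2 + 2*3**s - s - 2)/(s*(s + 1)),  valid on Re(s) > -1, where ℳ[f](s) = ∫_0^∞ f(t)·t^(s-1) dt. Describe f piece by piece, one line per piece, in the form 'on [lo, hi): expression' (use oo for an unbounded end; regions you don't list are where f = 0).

peel off the common scale on t: t on [0, 1/2); 2 - t on [1/2, 3/2)
summing 2 kernel integrals split by 1 yields ℳ[f](s)
the [0, 1) slice contributes ∫ t/2·t^(s-1) dt
[1, 3) adds the kernel integral of (2 - t/2)

on [0, 1): t/2
on [1, 3): 2 - t/2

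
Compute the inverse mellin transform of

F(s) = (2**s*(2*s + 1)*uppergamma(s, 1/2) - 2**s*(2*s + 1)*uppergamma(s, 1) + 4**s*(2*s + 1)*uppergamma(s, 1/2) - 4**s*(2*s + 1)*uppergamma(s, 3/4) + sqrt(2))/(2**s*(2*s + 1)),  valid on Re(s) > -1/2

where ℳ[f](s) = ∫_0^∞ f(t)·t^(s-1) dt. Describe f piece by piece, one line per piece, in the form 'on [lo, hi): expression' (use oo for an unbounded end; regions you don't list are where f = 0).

on [0, 1/2): sqrt(t)
on [1/2, 1): exp(-t)
on [1, 3/2): exp(-t/2)

treat the 3 regions marked off by 1/2, 1 separately and sum
piece [0, 1/2): integrate sqrt(t) against the kernel
∫ exp(-t)·t^(s-1) over [1/2, 1)
∫ over [1, 3/2) of exp(-t/2)·t^(s-1) joins the sum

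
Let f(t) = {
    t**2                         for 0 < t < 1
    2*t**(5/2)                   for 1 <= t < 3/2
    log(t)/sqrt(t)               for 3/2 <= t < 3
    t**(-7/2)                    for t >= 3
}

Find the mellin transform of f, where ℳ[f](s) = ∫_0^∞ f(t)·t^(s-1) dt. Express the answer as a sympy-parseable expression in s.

invert the shared t-power to get t**(3/2) on [0, 1); 2*t**2 on [1, 3/2); log(t)/t on [3/2, 3); …
integrate the 4 segments split at 1, 3/2, 3, then add the results
segment 0 to 1 holds t**2; add its integral
segment [1, 3/2) carries 2*t**(5/2); integrate it
[3/2, 3) adds the kernel integral of log(t)/sqrt(t)
piece [3, ∞): integrate t**(-7/2) against the kernel

2**(-s - 1/2)*(324*2**(s + 1/2)*(-2*s + (s + 1/2)**2)*(s - 7/2)*(s + 5/2) - 324*2**(s + 1/2)*(-2*s + (s + 1/2)**2)*(s - 7/2)*(2*s + 4) + 729*3**(s + 1/2)*(-2*s + (s + 1/2)**2)*(s - 7/2)*(2*s + 4) - 108*3**(s + 1/2)*(s - 7/2)*(s + 1/2)*(s + 5/2)*(2*s + 4)*log(3) + 108*3**(s + 1/2)*(s - 7/2)*(s + 1/2)*(s + 5/2)*(2*s + 4)*log(2) - 108*3**(s + 1/2)*(s - 7/2)*(s + 5/2)*(2*s + 4)*log(2) + 108*3**(s + 1/2)*(s - 7/2)*(s + 5/2)*(2*s + 4) + 108*3**(s + 1/2)*(s - 7/2)*(s + 5/2)*(2*s + 4)*log(3) - 2*6**(s + 1/2)*(-2*s + (s + 1/2)**2)*(s + 5/2)*(2*s + 4) + 54*6**(s + 1/2)*(s - 7/2)*(s + 1/2)*(s + 5/2)*(2*s + 4)*log(3) - 54*6**(s + 1/2)*(s - 7/2)*(s + 5/2)*(2*s + 4)*log(3) - 54*6**(s + 1/2)*(s - 7/2)*(s + 5/2)*(2*s + 4))/(162*(-2*s + (s + 1/2)**2)*(s - 7/2)*(s + 5/2)*(2*s + 4))
  -2 < Re(s) < 7/2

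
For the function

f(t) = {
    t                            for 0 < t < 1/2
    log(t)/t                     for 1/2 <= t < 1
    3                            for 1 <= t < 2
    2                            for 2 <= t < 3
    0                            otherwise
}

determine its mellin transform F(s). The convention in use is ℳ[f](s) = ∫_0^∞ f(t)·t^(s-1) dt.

(2*2**(2*s)*(s + 1)*(s**2 - 2*s + 1) - 2*2**s*s*(s + 1) - 6*2**s*(s + 1)*(s**2 - 2*s + 1) + 4*6**s*(s + 1)*(s**2 - 2*s + 1) + 4*s**2*(s + 1)*log(2) - 4*s*(s + 1)*log(2) + 4*s*(s + 1) + s*(s**2 - 2*s + 1))/(2*2**s*s*(s + 1)*(s**2 - 2*s + 1))
  Re(s) > -1

integrate the 4 segments split at 1/2, 1, 2, then add the results
on [0, 1/2): add ∫ t·t^(s-1) dt
piece [1/2, 1): integrate log(t)/t against the kernel
on [1, 2) integrate f = 3 against the kernel
the [2, 3) slice contributes ∫ 2·t^(s-1) dt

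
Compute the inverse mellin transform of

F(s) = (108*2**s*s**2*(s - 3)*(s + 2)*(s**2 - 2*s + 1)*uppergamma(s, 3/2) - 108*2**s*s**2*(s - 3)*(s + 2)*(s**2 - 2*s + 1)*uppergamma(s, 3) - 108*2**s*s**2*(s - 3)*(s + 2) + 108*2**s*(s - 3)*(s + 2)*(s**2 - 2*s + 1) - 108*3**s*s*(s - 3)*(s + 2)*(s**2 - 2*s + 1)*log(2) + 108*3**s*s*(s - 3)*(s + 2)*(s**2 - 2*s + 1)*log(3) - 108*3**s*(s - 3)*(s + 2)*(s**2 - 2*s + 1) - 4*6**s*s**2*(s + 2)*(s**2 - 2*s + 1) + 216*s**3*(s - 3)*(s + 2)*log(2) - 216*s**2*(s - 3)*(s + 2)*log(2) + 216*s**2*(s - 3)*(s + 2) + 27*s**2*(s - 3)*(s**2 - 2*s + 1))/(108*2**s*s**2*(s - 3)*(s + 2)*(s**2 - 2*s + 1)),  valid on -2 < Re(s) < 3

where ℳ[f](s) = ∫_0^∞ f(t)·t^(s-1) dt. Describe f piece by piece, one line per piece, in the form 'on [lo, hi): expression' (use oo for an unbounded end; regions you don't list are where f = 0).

integrate the 5 segments split at 1/2, 1, 3/2, 3, then add the results
on [0, 1/2): add ∫ t**2·t^(s-1) dt
on [1/2, 1) integrate f = log(t)/t against the kernel
[1, 3/2) adds the kernel integral of log(t)
on [3/2, 3) integrate f = exp(-t) against the kernel
on [3, ∞): add ∫ t**(-3)·t^(s-1) dt

on [0, 1/2): t**2
on [1/2, 1): log(t)/t
on [1, 3/2): log(t)
on [3/2, 3): exp(-t)
on [3, oo): t**(-3)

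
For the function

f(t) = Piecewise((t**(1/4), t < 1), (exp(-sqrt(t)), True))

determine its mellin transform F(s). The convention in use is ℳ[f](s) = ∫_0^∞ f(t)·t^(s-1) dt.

2*((4*s + 1)*uppergamma(2*s, 1) + 2)/(4*s + 1)
  Re(s) > -1/4

strip the power substitution: sqrt(t) on [0, 1); exp(-t) on [1, ∞)
decompose at 1; ℳ[f](s) sums the 2 pieces' integrals
∫ t**(1/4)·t^(s-1) over [0, 1)
on [1, ∞): add ∫ exp(-sqrt(t))·t^(s-1) dt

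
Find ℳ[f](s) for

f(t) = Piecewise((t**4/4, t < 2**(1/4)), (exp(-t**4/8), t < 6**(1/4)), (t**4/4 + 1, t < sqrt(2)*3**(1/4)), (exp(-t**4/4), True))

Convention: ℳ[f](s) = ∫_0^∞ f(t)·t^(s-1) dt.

2**(s/4 - 2)*(2**(s/4)*s*(s + 4)*uppergamma(s/4, 3) + 2**(s/2)*s*(s + 4)*uppergamma(s/4, 1/4) - 2**(s/2)*s*(s + 4)*uppergamma(s/4, 3/4) - 10*3**(s/4)*s - 16*3**(s/4) + 16*6**(s/4)*s + 16*6**(s/4) + 2*s)/(s*(s + 4))
  Re(s) > -4

remove the power substitution first: t**2/4 on [0, sqrt(2)); exp(-t**2/8) on [sqrt(2), sqrt(6)); t**2/4 + 1 on [sqrt(6), 2*sqrt(3)); …
remove the common scale on t first: t**2 on [0, sqrt(2)/2); exp(-t**2/2) on [sqrt(2)/2, sqrt(6)/2); t**2 + 1 on [sqrt(6)/2, sqrt(3)); …
remove the power substitution first: t on [0, 1/2); exp(-t/2) on [1/2, 3/2); t + 1 on [3/2, 3); …
slice at 2**(1/4), 6**(1/4), sqrt(2)*3**(1/4), transform all 4 pieces, and sum them
∫ over [0, 2**(1/4)) of t**4/4·t^(s-1) joins the sum
the [2**(1/4), 6**(1/4)) slice contributes ∫ exp(-t**4/8)·t^(s-1) dt
on [6**(1/4), sqrt(2)*3**(1/4)): add ∫ (t**4/4 + 1)·t^(s-1) dt
∫ exp(-t**4/4)·t^(s-1) over [sqrt(2)*3**(1/4), ∞)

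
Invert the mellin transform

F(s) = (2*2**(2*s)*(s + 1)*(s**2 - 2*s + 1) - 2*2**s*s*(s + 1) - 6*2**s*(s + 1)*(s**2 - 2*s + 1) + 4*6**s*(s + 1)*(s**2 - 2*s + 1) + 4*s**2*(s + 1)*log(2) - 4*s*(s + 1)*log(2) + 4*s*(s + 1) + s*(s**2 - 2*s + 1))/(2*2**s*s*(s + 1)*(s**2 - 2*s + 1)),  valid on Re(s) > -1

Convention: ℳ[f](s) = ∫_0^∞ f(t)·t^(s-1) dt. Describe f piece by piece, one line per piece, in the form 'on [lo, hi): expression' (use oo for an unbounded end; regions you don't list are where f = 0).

on [0, 1/2): t
on [1/2, 1): log(t)/t
on [1, 2): 3
on [2, 3): 2

split f at 1/2, 1, 2: ℳ[f](s) collects 4 kernel integrals
the [0, 1/2) slice contributes ∫ t·t^(s-1) dt
segment 1/2 to 1 holds log(t)/t; add its integral
segment [1, 2) carries 3; integrate it
on [2, 3) integrate f = 2 against the kernel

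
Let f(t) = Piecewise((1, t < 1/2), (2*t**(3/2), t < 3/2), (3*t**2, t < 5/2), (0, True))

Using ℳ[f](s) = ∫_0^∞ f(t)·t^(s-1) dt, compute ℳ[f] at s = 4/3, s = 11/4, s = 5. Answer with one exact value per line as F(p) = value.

decompose at 1/2, 3/2; ℳ[f](s) sums the 3 pieces' integrals
piece [0, 1/2): integrate 1 against the kernel
segment [1/2, 3/2) carries 2*t**(3/2); integrate it
∫ over [3/2, 5/2) of 3*t**2·t^(s-1) joins the sum

F(4/3) = 3*2**(2/3)*(-1377*3**(1/3) - 40*sqrt(2) + 170 + 360*sqrt(2)*3**(5/6) + 6375*5**(1/3))/2720
F(11/4) = 2**(1/4)*(-45441*3**(3/4) - 418*sqrt(2) + 1292 + 33858*sqrt(2)*3**(1/4) + 350625*5**(3/4))/28424
F(5) = -sqrt(2)/416 + 729*sqrt(6)/416 + 569549/2240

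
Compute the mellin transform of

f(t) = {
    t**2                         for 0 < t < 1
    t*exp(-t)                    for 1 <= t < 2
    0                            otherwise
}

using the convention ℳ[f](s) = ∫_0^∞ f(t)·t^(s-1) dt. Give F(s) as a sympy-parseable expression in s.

((s + 2)*uppergamma(s + 1, 1) - (s + 2)*uppergamma(s + 1, 2) + 1)/(s + 2)
  Re(s) > -2

peel off the shared t-power: t on [0, 1); exp(-t) on [1, 2)
the 2 pieces separated at 1 each add one integral
piece [0, 1): integrate t**2 against the kernel
piece [1, 2): integrate t*exp(-t) against the kernel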